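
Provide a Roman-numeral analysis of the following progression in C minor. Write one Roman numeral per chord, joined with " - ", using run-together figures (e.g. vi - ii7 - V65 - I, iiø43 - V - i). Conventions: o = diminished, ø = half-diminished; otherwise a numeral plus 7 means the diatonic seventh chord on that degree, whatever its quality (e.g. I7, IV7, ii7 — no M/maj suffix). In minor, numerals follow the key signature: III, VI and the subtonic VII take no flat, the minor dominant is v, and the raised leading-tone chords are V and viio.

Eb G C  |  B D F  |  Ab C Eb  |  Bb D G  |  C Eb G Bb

Eb-G-C has root C, degree 1 in C minor, so i6.
B-D-F: root B is the leading tone; diminished triad there is viio.
Ab-C-Eb has root Ab, degree 6 in C minor, so VI.
Bb-D-G: minor triad on G = scale degree 5 → v6.
C-Eb-G-Bb has root C, degree 1 in C minor, so i7.

i6 - viio - VI - v6 - i7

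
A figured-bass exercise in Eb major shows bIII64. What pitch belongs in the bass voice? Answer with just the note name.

bIII in Eb major has root Gb; the chord is Gb-Bb-Db.
The figure 64 means second inversion — the fifth is in the bass.

Db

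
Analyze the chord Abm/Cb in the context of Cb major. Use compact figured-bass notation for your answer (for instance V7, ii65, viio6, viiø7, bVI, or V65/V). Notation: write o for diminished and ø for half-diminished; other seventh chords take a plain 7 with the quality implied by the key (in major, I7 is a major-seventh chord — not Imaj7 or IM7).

vi6

The pitches Ab-Cb-Eb form a minor triad rooted on Ab.
Ab is scale degree 6 in Cb major, and a minor triad on that degree is written vi.
With Cb in the bass the chord is in first inversion, so the figured bass is 6.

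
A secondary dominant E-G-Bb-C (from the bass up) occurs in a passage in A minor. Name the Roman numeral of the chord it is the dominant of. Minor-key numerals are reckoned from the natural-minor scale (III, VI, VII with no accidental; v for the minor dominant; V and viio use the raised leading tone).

VI

The chord is a dominant seventh chord on C.
A dominant resolves down a perfect fifth: C → F. In A minor, F is scale degree 6, i.e. VI.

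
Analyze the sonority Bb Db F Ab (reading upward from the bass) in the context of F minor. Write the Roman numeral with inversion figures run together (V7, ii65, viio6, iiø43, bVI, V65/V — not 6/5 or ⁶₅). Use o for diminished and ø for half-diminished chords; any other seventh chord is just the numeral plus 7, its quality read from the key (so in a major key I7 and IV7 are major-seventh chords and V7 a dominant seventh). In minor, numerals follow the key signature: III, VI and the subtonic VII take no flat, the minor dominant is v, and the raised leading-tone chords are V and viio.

Stacked in thirds the chord is Bb-Db-F-Ab: a minor seventh chord on Bb.
Bb is scale degree 4 in F minor, and a minor seventh chord on that degree is written iv7.

iv7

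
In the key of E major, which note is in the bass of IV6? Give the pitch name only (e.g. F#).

C#

IV in E major has root A; the chord is A-C#-E.
The figure 6 means first inversion — the third is in the bass.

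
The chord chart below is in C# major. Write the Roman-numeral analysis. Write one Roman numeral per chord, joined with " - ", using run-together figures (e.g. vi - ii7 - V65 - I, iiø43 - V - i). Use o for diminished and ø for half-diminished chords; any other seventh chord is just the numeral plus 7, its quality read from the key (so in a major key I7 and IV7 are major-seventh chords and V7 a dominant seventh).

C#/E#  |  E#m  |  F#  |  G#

I6 - iii - IV - V

C#/E#: root C# is the tonic; major triad there is I6.
E#m: root E# is the mediant; minor triad there is iii.
F#: major triad on F# = scale degree 4 → IV.
G#: major triad on G# = scale degree 5 → V.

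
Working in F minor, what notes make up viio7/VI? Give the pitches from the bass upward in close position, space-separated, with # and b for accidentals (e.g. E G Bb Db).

viio7/VI is a secondary leading-tone chord. The target VI is Db in F minor; the applied chord is rooted a semitone below, on C.
Building a fully diminished seventh chord on C gives C-Eb-Gb-Bbb.

C Eb Gb Bbb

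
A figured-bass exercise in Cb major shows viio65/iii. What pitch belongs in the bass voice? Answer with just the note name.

F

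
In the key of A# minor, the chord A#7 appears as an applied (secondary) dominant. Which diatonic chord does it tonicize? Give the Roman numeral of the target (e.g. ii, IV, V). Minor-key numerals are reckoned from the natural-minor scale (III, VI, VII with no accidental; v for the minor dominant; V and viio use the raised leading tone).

The chord is a dominant seventh chord on A#.
A dominant resolves down a perfect fifth: A# → D#. In A# minor, D# is scale degree 4, i.e. iv.

iv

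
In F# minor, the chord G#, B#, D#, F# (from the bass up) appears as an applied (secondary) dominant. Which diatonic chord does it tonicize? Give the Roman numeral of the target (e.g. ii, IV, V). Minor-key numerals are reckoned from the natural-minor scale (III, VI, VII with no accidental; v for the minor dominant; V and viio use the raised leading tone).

The chord is a dominant seventh chord on G#.
A dominant resolves down a perfect fifth: G# → C#. In F# minor, C# is scale degree 5, i.e. V.

V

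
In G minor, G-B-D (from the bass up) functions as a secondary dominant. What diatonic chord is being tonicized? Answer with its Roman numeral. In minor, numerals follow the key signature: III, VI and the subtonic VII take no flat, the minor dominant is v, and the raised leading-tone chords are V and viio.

The chord is a major triad on G.
A dominant resolves down a perfect fifth: G → C. In G minor, C is scale degree 4, i.e. iv.

iv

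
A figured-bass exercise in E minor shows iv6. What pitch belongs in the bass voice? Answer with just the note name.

iv in E minor has root A; the chord is A-C-E.
The figure 6 means first inversion — the third is in the bass.

C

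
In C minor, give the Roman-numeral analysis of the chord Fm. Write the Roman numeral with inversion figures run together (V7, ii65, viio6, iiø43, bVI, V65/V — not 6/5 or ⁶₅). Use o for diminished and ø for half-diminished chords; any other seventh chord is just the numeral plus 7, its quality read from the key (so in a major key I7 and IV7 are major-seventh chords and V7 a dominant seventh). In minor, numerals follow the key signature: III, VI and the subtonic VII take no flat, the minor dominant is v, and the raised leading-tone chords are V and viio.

Stacked in thirds the chord is F-Ab-C: a minor triad on F.
F is scale degree 4 in C minor, and a minor triad on that degree is written iv.

iv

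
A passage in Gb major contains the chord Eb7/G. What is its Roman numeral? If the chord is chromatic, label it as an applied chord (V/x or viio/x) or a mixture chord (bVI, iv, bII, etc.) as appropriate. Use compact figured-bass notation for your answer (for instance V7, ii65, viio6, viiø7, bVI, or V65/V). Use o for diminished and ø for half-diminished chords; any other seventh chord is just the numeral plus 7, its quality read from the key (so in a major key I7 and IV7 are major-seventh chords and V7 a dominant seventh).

V65/ii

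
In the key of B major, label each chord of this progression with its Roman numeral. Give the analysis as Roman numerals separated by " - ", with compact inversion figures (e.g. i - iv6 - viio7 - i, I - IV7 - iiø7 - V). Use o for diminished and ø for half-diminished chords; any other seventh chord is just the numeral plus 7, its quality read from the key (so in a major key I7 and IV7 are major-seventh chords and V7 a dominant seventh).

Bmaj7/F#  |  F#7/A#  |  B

I43 - V65 - I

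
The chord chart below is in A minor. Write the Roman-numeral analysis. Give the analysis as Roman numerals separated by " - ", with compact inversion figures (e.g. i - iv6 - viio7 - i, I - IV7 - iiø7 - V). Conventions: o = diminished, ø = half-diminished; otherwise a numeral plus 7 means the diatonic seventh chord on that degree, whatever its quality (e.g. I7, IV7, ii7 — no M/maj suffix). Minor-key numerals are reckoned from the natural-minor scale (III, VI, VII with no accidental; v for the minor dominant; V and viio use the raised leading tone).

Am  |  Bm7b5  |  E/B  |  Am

i - iiø7 - V64 - i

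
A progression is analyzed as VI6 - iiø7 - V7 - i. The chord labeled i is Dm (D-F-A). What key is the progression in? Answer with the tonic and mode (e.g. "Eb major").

i is given as D-F-A — a minor triad with root D.
If D is scale degree 1 and the mode makes that degree carry a minor triad, the tonic is D and the mode is minor.

D minor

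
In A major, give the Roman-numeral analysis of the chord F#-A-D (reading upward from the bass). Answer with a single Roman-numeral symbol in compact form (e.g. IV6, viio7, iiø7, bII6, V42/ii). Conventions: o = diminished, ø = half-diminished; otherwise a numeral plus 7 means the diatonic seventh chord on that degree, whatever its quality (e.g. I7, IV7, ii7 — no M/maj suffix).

Stacked in thirds the chord is D-F#-A: a major triad on D.
In A major, D is the subdominant; the diatonic major triad there is IV.
With F# in the bass the chord is in first inversion, so the figured bass is 6.

IV6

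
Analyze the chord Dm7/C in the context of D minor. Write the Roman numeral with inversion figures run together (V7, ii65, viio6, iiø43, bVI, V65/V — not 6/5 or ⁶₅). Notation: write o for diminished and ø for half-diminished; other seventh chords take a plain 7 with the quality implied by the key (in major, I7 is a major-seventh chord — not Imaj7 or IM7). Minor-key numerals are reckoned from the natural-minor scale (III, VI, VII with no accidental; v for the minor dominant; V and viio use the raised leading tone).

i42

The pitches D-F-A-C form a minor seventh chord rooted on D.
D is scale degree 1 in D minor, and a minor seventh chord on that degree is written i7.
With C in the bass the chord is in third inversion, so the figured bass is 42.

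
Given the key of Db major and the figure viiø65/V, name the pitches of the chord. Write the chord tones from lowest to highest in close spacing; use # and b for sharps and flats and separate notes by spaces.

The slash marks an applied leading-tone chord: viio of V. In Db major, V is Ab, so the leading tone to it is G, a half step below.
Building a half-diminished seventh chord on G gives G-Bb-Db-F.
The figured bass 65 indicates first inversion, placing the third (Bb) in the bass: Bb-Db-F-G.

Bb Db F G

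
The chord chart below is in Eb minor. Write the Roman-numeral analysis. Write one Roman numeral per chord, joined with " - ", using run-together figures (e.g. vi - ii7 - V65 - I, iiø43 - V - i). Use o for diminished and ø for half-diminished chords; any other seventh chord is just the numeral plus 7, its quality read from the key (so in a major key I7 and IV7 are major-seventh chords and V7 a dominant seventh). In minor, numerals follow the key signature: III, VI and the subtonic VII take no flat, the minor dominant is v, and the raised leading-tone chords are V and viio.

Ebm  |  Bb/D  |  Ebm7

Ebm: minor triad on Eb = scale degree 1 → i.
Bb/D: root Bb is the dominant; major triad there is V6.
Ebm7: minor seventh chord on Eb = scale degree 1 → i7.

i - V6 - i7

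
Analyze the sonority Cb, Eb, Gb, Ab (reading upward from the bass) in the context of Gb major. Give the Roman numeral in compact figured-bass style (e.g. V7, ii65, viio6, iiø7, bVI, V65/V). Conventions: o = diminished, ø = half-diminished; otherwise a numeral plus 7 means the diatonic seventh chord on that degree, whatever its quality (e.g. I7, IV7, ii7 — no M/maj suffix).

ii65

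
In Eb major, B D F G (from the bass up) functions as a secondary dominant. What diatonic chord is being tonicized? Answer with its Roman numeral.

vi

The chord is a dominant seventh chord on G.
A dominant resolves down a perfect fifth: G → C. In Eb major, C is scale degree 6, i.e. vi.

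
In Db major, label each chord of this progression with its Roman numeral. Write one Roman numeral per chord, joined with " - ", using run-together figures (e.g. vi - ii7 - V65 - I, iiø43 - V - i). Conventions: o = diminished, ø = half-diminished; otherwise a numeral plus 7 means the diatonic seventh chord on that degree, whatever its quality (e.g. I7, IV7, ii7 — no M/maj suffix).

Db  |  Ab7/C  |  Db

I - V65 - I

Db has root Db, degree 1 in Db major, so I.
Ab7/C: dominant seventh chord on Ab = scale degree 5 → V65.
Db: root Db is the tonic; major triad there is I.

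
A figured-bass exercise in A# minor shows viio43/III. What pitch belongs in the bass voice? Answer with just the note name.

F#

The applied chord viio43/III is rooted on B#: B#-D#-F#-A.
The figure 43 means second inversion — the fifth is in the bass.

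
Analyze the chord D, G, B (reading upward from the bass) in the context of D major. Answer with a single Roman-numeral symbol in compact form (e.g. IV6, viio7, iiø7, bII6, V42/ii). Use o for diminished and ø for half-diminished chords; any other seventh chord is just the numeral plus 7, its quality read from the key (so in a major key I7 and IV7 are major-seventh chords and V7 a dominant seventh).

IV64

Stacked in thirds the chord is G-B-D: a major triad on G.
G is scale degree 4 in D major, and a major triad on that degree is written IV.
With D in the bass the chord is in second inversion, so the figured bass is 64.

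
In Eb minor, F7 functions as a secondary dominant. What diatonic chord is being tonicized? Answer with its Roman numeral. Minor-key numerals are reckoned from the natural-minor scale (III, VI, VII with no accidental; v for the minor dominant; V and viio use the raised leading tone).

V

The chord is a dominant seventh chord on F.
A dominant resolves down a perfect fifth: F → Bb. In Eb minor, Bb is scale degree 5, i.e. V.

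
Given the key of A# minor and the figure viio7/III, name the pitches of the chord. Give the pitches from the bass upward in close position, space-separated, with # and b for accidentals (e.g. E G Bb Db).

B# D# F# A

viio7/III is a secondary leading-tone chord. The target III is C# in A# minor; the applied chord is rooted a semitone below, on B#.
Building a fully diminished seventh chord on B# gives B#-D#-F#-A.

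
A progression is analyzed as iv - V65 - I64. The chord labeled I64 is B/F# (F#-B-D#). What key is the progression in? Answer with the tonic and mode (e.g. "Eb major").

B major

The chord B/F# is a major triad rooted on B; its label is I64.
If B is scale degree 1 and the mode makes that degree carry a major triad, the tonic is B and the mode is major.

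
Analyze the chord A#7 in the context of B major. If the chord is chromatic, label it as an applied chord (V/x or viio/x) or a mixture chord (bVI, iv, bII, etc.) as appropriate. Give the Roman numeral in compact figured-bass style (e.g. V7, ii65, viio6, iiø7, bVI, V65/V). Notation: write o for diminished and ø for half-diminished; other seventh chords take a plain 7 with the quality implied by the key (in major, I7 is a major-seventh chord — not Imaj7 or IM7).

V7/iii

The pitches A#-C##-E#-G# form a dominant seventh chord rooted on A#.
A# is not a diatonic chord root with this quality in B major, but it lies a perfect fifth above D# (iii), so the chord functions as an applied dominant of iii.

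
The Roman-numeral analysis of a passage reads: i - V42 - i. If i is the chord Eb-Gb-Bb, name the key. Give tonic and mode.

Eb minor

The anchor chord is a minor triad on Eb, labeled i.
If Eb is scale degree 1 and the mode makes that degree carry a minor triad, the tonic is Eb and the mode is minor.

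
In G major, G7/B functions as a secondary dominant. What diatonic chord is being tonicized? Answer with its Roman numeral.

IV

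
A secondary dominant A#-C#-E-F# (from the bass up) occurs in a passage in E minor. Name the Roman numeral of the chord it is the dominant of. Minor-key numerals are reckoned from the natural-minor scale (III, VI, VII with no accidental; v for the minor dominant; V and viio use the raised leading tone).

The chord is a dominant seventh chord on F#.
A dominant resolves down a perfect fifth: F# → B. In E minor, B is scale degree 5, i.e. V.

V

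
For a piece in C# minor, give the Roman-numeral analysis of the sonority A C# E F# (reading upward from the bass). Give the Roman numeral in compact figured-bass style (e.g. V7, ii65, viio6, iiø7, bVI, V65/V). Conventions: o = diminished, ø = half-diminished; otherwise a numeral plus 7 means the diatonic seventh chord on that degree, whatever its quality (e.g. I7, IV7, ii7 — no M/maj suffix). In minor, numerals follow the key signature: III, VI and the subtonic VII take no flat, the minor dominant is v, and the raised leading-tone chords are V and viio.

iv65

The pitches F#-A-C#-E form a minor seventh chord rooted on F#.
F# is scale degree 4 in C# minor, and a minor seventh chord on that degree is written iv7.
With A in the bass the chord is in first inversion, so the figured bass is 65.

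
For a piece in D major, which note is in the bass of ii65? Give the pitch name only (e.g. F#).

ii in D major has root E; the chord is E-G-B-D.
The figure 65 means first inversion — the third is in the bass.

G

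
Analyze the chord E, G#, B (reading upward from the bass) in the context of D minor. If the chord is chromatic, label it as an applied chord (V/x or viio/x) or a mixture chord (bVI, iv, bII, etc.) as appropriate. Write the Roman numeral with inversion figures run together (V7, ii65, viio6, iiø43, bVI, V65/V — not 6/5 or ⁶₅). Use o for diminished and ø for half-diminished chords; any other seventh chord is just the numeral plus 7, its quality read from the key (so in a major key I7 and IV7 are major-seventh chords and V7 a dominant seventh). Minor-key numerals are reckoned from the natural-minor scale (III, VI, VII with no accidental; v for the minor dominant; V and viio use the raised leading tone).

V/V

The pitches E-G#-B form a major triad rooted on E.
E is not a diatonic chord root with this quality in D minor, but it lies a perfect fifth above A (V), so the chord functions as an applied dominant of V.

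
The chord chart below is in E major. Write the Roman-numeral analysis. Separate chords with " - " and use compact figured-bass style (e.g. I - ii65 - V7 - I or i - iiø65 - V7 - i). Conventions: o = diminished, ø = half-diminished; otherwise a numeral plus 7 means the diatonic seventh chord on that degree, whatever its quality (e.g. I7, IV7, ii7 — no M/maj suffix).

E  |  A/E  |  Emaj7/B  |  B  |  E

E has root E, degree 1 in E major, so I.
A/E: root A is the subdominant; major triad there is IV64.
Emaj7/B has root E, degree 1 in E major, so I43.
B has root B, degree 5 in E major, so V.
E has root E, degree 1 in E major, so I.

I - IV64 - I43 - V - I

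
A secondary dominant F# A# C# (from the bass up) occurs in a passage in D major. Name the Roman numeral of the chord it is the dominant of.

The chord is a major triad on F#.
A dominant resolves down a perfect fifth: F# → B. In D major, B is scale degree 6, i.e. vi.

vi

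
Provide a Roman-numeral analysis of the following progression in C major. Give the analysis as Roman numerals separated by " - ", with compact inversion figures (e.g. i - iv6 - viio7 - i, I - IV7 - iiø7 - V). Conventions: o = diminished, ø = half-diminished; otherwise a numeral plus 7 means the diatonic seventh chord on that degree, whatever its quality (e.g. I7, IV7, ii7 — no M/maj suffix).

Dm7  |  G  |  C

ii7 - V - I

Dm7: root D is the supertonic; minor seventh chord there is ii7.
G: root G is the dominant; major triad there is V.
C: root C is the tonic; major triad there is I.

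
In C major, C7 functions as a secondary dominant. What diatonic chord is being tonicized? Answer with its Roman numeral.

IV

The chord is a dominant seventh chord on C.
A dominant resolves down a perfect fifth: C → F. In C major, F is scale degree 4, i.e. IV.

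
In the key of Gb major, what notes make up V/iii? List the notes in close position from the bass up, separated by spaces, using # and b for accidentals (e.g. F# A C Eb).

F A C

V/iii is a secondary dominant — the dominant triad of iii. iii in Gb major is Bb, so the applied chord's root is F, a perfect fifth above.
Building a major triad on F gives F-A-C.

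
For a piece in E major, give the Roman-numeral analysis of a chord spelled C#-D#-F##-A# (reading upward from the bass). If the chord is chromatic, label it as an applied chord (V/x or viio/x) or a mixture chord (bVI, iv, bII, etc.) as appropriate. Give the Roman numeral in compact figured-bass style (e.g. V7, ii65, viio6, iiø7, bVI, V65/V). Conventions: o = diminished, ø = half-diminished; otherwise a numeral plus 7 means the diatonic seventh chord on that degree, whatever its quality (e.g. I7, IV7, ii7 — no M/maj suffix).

V42/iii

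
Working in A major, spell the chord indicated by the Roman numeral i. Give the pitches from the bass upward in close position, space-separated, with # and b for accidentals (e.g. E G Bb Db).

A C E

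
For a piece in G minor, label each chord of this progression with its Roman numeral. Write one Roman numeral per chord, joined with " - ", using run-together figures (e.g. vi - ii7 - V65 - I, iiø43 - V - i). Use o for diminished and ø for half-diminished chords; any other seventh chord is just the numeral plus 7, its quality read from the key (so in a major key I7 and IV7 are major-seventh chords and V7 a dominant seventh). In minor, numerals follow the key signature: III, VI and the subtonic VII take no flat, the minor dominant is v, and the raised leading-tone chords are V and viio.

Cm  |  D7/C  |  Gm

Cm: minor triad on C = scale degree 4 → iv.
D7/C: dominant seventh chord on D = scale degree 5 → V42.
Gm: minor triad on G = scale degree 1 → i.

iv - V42 - i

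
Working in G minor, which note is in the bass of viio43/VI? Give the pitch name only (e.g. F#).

The applied chord viio43/VI is rooted on D: D-F-Ab-Cb.
The figure 43 means second inversion — the fifth is in the bass.

Ab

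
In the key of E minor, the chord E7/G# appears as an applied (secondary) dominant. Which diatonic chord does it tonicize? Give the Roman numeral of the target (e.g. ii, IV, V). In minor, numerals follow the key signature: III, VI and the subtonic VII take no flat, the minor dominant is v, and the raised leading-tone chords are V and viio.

The chord is a dominant seventh chord on E.
A dominant resolves down a perfect fifth: E → A. In E minor, A is scale degree 4, i.e. iv.

iv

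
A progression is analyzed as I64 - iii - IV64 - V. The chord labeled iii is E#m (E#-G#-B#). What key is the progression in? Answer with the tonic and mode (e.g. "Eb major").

C# major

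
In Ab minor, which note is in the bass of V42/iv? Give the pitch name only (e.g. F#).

Gb

The applied chord V42/iv is rooted on Ab: Ab-C-Eb-Gb.
The figure 42 means third inversion — the seventh is in the bass.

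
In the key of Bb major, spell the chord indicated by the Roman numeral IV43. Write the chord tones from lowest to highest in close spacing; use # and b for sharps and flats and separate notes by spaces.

The numeral's case and figure indicate a major seventh chord. In Bb major its root, scale degree 4, is Eb.
That chord is spelled Eb-G-Bb-D.
With the 43 figure the chord is in second inversion; from the bass Bb upward in close position it reads Bb-D-Eb-G.

Bb D Eb G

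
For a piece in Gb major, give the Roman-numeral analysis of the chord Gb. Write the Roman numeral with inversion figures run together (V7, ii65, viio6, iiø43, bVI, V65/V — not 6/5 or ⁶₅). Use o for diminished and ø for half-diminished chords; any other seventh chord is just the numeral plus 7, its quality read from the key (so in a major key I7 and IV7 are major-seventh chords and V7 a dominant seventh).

The pitches Gb-Bb-Db form a major triad rooted on Gb.
Gb is scale degree 1 in Gb major, and a major triad on that degree is written I.

I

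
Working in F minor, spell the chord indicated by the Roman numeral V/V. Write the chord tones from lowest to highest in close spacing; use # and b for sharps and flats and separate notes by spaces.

The slash means an applied dominant: we want the dominant of V. In F minor, V is C major, and its dominant is built on G.
Building a major triad on G gives G-B-D.

G B D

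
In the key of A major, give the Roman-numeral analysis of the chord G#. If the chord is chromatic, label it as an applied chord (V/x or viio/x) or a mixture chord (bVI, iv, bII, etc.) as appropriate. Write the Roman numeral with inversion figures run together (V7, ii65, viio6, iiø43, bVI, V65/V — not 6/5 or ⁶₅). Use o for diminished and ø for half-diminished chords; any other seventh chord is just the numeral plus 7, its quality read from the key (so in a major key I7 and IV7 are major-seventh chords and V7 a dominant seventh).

Stacked in thirds the chord is G#-B#-D#: a major triad on G#.
G# is not a diatonic chord root with this quality in A major, but it lies a perfect fifth above C# (iii), so the chord functions as an applied dominant of iii.

V/iii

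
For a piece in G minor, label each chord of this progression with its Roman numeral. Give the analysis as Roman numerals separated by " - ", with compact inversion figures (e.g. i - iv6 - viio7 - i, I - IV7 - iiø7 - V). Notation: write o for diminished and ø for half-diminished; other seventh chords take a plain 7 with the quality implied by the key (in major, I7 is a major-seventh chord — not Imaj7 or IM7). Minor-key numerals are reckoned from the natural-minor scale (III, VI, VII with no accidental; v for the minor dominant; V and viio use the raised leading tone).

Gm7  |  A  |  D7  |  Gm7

i7 - V/V - V7 - i7

Gm7: root G is the tonic; minor seventh chord there is i7.
A is the secondary dominant of V (major triad on A): V/V.
D7 has root D, degree 5 in G minor, so V7.
Gm7: root G is the tonic; minor seventh chord there is i7.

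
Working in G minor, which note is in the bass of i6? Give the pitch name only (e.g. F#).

i in G minor has root G; the chord is G-Bb-D.
The figure 6 means first inversion — the third is in the bass.

Bb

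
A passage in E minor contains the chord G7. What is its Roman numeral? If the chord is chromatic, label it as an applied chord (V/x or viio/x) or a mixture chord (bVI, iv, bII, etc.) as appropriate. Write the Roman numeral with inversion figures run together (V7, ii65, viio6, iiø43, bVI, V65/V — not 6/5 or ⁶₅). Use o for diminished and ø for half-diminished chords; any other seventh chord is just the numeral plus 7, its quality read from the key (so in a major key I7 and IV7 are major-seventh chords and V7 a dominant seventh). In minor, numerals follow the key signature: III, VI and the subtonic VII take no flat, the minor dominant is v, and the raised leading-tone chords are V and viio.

The pitches G-B-D-F form a dominant seventh chord rooted on G.
G is not a diatonic chord root with this quality in E minor, but it lies a perfect fifth above C (VI), so the chord functions as an applied dominant of VI.

V7/VI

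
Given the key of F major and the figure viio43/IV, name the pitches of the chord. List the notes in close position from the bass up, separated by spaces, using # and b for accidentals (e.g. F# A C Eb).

Eb Gb A C

The slash marks an applied leading-tone chord: viio of IV. In F major, IV is Bb, so the leading tone to it is A, a half step below.
Building a fully diminished seventh chord on A gives A-C-Eb-Gb.
The figured bass 43 indicates second inversion, placing the fifth (Eb) in the bass: Eb-Gb-A-C.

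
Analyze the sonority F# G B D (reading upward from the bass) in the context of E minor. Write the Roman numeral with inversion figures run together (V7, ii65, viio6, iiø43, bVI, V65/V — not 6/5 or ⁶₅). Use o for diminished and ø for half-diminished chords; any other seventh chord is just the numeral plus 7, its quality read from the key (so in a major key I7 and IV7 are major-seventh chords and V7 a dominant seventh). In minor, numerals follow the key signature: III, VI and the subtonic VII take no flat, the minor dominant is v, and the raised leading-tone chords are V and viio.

Stacked in thirds the chord is G-B-D-F#: a major seventh chord on G.
In E minor, G is the mediant; the diatonic major seventh chord there is III7.
With F# in the bass the chord is in third inversion, so the figured bass is 42.

III42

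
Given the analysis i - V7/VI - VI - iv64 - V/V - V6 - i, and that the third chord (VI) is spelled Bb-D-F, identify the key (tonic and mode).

The chord Bb is a major triad rooted on Bb; its label is VI.
Counting down 5 scale steps from Bb places the tonic on D; a major triad on degree 6 is diatonic only in minor.

D minor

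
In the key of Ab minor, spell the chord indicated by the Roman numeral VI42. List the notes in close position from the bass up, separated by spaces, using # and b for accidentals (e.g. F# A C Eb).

Eb Fb Ab Cb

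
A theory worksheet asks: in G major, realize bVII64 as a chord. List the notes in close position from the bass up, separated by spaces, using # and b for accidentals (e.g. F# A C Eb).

Scale degree 7 in G major is F#; lowering it a half step gives F. bVII64 is a major triad on the lowered seventh degree (the subtonic), borrowed from the parallel minor.
So the chord is F-A-C.
With the 64 figure the chord is in second inversion; from the bass C upward in close position it reads C-F-A.

C F A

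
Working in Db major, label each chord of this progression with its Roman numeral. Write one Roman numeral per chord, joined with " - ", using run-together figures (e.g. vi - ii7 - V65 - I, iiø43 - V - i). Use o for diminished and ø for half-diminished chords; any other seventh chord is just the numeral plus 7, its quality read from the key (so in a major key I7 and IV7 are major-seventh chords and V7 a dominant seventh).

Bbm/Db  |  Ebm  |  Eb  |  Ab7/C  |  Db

vi6 - ii - V/V - V65 - I

Bbm/Db has root Bb, degree 6 in Db major, so vi6.
Ebm has root Eb, degree 2 in Db major, so ii.
Eb: a major triad on Eb, the applied dominant of V → V/V.
Ab7/C: root Ab is the dominant; dominant seventh chord there is V65.
Db: major triad on Db = scale degree 1 → I.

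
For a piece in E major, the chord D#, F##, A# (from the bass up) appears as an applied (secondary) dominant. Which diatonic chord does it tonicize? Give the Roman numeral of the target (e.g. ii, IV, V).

The chord is a major triad on D#.
A dominant resolves down a perfect fifth: D# → G#. In E major, G# is scale degree 3, i.e. iii.

iii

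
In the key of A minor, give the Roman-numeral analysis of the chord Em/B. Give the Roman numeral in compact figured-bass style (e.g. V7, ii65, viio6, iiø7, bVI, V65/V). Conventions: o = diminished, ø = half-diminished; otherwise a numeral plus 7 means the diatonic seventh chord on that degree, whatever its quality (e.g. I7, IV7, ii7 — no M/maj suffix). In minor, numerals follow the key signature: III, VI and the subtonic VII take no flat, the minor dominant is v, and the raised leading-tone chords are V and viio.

v64

The pitches E-G-B form a minor triad rooted on E.
E is scale degree 5 in A minor, and a minor triad on that degree is written v.
With B in the bass the chord is in second inversion, so the figured bass is 64.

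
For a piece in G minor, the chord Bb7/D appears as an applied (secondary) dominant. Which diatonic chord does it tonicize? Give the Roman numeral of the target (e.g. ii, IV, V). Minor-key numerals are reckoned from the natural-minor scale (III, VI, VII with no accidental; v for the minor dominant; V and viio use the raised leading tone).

The chord is a dominant seventh chord on Bb.
A dominant resolves down a perfect fifth: Bb → Eb. In G minor, Eb is scale degree 6, i.e. VI.

VI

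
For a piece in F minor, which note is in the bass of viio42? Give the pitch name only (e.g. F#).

Db

viio in F minor has root E; the chord is E-G-Bb-Db.
The figure 42 means third inversion — the seventh is in the bass.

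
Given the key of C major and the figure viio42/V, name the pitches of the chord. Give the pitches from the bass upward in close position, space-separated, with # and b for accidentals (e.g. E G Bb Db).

The slash marks an applied leading-tone chord: viio of V. In C major, V is G, so the leading tone to it is F#, a half step below.
Building a fully diminished seventh chord on F# gives F#-A-C-Eb.
The figured bass 42 indicates third inversion, placing the seventh (Eb) in the bass: Eb-F#-A-C.

Eb F# A C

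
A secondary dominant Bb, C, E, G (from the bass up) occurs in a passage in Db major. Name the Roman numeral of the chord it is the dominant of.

iii

The chord is a dominant seventh chord on C.
A dominant resolves down a perfect fifth: C → F. In Db major, F is scale degree 3, i.e. iii.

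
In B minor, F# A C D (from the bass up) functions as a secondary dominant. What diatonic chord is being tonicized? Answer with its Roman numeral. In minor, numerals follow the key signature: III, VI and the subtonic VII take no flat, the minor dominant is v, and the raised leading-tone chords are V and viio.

VI

The chord is a dominant seventh chord on D.
A dominant resolves down a perfect fifth: D → G. In B minor, G is scale degree 6, i.e. VI.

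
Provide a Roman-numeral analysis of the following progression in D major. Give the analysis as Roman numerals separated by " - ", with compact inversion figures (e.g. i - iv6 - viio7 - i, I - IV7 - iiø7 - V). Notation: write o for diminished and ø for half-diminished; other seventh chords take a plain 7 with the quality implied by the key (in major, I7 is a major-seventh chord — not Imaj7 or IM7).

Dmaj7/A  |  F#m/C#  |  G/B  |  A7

I43 - iii64 - IV6 - V7

Dmaj7/A has root D, degree 1 in D major, so I43.
F#m/C# has root F#, degree 3 in D major, so iii64.
G/B: major triad on G = scale degree 4 → IV6.
A7: root A is the dominant; dominant seventh chord there is V7.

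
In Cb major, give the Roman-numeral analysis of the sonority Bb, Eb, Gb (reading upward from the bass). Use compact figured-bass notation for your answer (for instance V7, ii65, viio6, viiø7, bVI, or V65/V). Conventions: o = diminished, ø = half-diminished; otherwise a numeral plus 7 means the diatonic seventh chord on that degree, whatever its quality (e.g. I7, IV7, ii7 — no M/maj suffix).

iii64

Stacked in thirds the chord is Eb-Gb-Bb: a minor triad on Eb.
In Cb major, Eb is the mediant; the diatonic minor triad there is iii.
With Bb in the bass the chord is in second inversion, so the figured bass is 64.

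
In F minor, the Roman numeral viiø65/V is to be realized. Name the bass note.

The applied chord viiø65/V is rooted on B: B-D-F-A.
The figure 65 means first inversion — the third is in the bass.

D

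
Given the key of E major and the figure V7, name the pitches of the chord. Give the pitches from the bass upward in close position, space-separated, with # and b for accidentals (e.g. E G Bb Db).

In E major, the fifth degree is B, and the diatonic chord built there is a dominant seventh chord.
That chord is spelled B-D#-F#-A.

B D# F# A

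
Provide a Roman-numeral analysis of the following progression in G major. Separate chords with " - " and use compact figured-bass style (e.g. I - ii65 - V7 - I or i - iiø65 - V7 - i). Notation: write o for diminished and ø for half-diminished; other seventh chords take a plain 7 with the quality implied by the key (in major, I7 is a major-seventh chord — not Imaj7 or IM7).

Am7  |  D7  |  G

Am7: root A is the supertonic; minor seventh chord there is ii7.
D7: dominant seventh chord on D = scale degree 5 → V7.
G: major triad on G = scale degree 1 → I.

ii7 - V7 - I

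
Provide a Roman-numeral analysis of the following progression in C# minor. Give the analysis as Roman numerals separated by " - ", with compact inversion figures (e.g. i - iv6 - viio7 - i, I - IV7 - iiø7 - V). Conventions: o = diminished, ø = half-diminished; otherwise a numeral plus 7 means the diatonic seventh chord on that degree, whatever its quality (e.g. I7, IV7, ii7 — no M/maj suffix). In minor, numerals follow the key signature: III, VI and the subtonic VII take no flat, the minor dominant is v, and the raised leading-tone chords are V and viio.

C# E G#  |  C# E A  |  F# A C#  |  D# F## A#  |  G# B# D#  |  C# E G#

i - VI6 - iv - V/V - V - i

C#-E-G#: root C# is the tonic; minor triad there is i.
C#-E-A: root A is the submediant; major triad there is VI6.
F#-A-C# has root F#, degree 4 in C# minor, so iv.
D#-F##-A#: a major triad on D#, the applied dominant of V → V/V.
G#-B#-D#: major triad on G# = scale degree 5 → V.
C#-E-G#: minor triad on C# = scale degree 1 → i.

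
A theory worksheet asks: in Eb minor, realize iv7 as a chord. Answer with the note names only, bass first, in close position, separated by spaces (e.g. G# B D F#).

In Eb minor, scale degree 4 is Ab, and the diatonic chord built there is a minor seventh chord.
That chord is spelled Ab-Cb-Eb-Gb.

Ab Cb Eb Gb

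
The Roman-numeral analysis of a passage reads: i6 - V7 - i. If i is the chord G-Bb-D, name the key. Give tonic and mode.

G minor

The chord Gm is a minor triad rooted on G; its label is i.
If G is scale degree 1 and the mode makes that degree carry a minor triad, the tonic is G and the mode is minor.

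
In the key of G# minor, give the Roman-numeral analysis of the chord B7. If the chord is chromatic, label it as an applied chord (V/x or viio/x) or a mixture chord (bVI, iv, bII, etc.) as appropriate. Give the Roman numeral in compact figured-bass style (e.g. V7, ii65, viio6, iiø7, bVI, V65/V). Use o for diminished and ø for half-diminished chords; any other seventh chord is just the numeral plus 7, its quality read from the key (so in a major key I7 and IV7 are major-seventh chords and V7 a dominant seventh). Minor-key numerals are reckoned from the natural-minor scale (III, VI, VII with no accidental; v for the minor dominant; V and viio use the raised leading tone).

V7/VI

The pitches B-D#-F#-A form a dominant seventh chord rooted on B.
B is not a diatonic chord root with this quality in G# minor, but it lies a perfect fifth above E (VI), so the chord functions as an applied dominant of VI.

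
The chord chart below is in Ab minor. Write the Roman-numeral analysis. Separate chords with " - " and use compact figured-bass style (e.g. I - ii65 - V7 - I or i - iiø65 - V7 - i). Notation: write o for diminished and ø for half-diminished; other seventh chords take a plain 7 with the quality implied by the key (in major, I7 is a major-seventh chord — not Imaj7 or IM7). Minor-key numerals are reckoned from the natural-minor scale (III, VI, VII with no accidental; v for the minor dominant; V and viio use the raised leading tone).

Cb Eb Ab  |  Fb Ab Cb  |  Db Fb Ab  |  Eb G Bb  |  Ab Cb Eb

Cb-Eb-Ab has root Ab, degree 1 in Ab minor, so i6.
Fb-Ab-Cb: major triad on Fb = scale degree 6 → VI.
Db-Fb-Ab: root Db is the subdominant; minor triad there is iv.
Eb-G-Bb has root Eb, degree 5 in Ab minor, so V.
Ab-Cb-Eb: minor triad on Ab = scale degree 1 → i.

i6 - VI - iv - V - i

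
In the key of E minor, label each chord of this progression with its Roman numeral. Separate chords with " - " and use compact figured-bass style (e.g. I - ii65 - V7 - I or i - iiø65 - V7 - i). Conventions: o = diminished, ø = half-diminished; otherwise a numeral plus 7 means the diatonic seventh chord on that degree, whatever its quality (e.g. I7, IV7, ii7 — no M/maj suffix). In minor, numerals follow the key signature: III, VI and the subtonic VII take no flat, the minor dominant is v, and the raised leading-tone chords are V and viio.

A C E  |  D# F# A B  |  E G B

iv - V65 - i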